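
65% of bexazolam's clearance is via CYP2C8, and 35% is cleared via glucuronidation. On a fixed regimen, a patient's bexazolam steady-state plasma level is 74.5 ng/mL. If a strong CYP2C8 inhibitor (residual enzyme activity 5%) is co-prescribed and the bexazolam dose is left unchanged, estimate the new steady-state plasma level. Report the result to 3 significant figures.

CYP2C8: 0.65 × 0.05 = 0.0325
Other: 0.35 (unchanged)
New clearance relative to baseline: 0.0325 + 0.35 = 0.3825.
Steady-state plasma level ∝ 1/CL, so new value = 74.5 / 0.3825 = 195 ng/mL.

195 ng/mL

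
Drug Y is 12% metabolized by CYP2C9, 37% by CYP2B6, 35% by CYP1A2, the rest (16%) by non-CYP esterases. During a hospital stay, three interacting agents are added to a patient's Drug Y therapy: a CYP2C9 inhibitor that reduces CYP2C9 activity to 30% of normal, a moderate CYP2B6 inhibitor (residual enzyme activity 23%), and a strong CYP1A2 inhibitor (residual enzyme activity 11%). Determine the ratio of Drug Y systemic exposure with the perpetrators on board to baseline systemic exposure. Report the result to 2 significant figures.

The CYP2C9 pathway (12% of clearance) drops to 0.3× activity: 0.12 × 0.3 = 0.036.
The CYP2B6 pathway (37% of clearance) is reduced to 0.23× activity: 0.37 × 0.23 = 0.0851.
The CYP1A2 pathway (35% of clearance) is reduced to 0.11× activity: 0.35 × 0.11 = 0.0385.
Non-CYP routes (16%) are unchanged.
Relative clearance = 0.036 + 0.0851 + 0.0385 + 0.16 = 0.3196.
Net systemic exposure ratio = 1 / 0.3196 = 3.1.

3.1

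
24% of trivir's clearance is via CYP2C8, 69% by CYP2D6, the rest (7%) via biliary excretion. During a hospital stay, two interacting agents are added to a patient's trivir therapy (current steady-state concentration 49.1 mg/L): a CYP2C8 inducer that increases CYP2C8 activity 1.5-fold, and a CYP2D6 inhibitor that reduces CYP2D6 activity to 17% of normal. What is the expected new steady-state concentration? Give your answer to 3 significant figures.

89.7 mg/L

The CYP2C8 pathway (24% of clearance) increases to 1.5× activity: 0.24 × 1.5 = 0.36.
The CYP2D6 pathway (69% of clearance) is reduced to 0.17× activity: 0.69 × 0.17 = 0.1173.
The remaining 7% of clearance is unaffected.
New clearance relative to baseline: 0.36 + 0.1173 + 0.07 = 0.5473.
Dividing the baseline by the relative clearance: 49.1 / 0.5473 = 89.7 mg/L.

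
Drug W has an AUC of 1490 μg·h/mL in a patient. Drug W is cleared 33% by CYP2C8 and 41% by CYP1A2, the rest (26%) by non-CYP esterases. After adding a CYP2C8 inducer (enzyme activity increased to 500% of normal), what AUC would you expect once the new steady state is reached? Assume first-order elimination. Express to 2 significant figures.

6.4 × 10² μg·h/mL

The CYP2C8 pathway (33% of clearance) increases to 5× activity: 0.33 × 5 = 1.65.
CYP1A2 (41%) and the residual 26% are unaffected.
New clearance relative to baseline: 1.65 + 0.41 + 0.26 = 2.32.
New AUC = baseline ÷ relative clearance = 1490 / 2.32 = 6.4 × 10² μg·h/mL.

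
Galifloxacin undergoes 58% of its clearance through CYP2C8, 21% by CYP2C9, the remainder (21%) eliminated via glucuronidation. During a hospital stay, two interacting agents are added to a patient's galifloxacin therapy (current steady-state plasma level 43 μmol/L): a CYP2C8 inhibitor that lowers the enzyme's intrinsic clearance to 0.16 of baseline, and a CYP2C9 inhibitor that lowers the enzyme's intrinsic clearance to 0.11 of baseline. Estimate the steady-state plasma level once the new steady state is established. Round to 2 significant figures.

1.3 × 10² μmol/L

The CYP2C8 pathway (58% of clearance) drops to 0.16× activity: 0.58 × 0.16 = 0.0928.
The CYP2C9 pathway (21% of clearance) falls to 0.11× activity: 0.21 × 0.11 = 0.0231.
The remaining 21% of clearance is unaffected.
New clearance relative to baseline: 0.0928 + 0.0231 + 0.21 = 0.3259.
Dividing the baseline by the relative clearance: 43 / 0.3259 = 1.3 × 10² μmol/L.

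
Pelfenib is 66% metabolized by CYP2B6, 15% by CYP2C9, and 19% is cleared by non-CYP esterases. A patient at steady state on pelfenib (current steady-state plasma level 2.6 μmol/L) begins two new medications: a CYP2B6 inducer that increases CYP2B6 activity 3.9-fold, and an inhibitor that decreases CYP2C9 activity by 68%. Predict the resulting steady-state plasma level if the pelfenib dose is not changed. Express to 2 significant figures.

0.92 μmol/L

CYP2B6: 0.66 × 3.9 = 2.574
CYP2C9: 0.15 × 0.32 = 0.048
Other: 0.19 (unchanged)
Relative clearance = 2.574 + 0.048 + 0.19 = 2.812.
New steady-state plasma level = 2.6 / 2.812 = 0.92 μmol/L (concentration scales inversely with clearance).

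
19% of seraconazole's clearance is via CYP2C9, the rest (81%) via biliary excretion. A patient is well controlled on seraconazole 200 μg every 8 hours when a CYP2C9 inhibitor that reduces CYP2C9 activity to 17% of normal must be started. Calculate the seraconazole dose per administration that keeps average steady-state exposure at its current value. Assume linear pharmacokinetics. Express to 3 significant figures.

The CYP2C9 pathway (19% of clearance) is reduced to 0.17× activity: 0.19 × 0.17 = 0.0323.
The remaining 81% of clearance is unaffected.
CL_new/CL_old = 0.0323 + 0.81 = 0.8423.
To maintain the same steady-state level, dose must scale with clearance: new dose = 200 × 0.8423 = 168 μg.

168 μg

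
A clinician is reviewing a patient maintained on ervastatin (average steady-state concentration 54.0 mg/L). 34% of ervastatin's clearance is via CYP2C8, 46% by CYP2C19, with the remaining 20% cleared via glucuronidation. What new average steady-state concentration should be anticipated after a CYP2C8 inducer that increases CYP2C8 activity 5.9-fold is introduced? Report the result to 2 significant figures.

The CYP2C8 pathway (34% of clearance) rises to 5.9× activity: 0.34 × 5.9 = 2.006.
CYP2C19 (46%) and the residual 20% are unaffected.
CL_new/CL_old = 2.006 + 0.46 + 0.2 = 2.666.
Average steady-state concentration ∝ 1/CL, so new value = 54.0 / 2.666 = 20 mg/L.

20 mg/L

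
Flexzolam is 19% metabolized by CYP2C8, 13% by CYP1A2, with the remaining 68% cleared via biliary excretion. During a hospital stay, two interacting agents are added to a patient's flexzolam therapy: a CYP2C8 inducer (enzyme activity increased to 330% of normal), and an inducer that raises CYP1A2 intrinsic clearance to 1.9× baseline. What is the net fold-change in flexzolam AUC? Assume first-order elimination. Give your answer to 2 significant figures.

0.64

The CYP2C8 pathway (19% of clearance) rises to 3.3× activity: 0.19 × 3.3 = 0.627.
The CYP1A2 pathway (13% of clearance) rises to 1.9× activity: 0.13 × 1.9 = 0.247.
The remaining 68% of clearance is unaffected.
Relative clearance = 0.627 + 0.247 + 0.68 = 1.554.
AUC ∝ 1/CL: fold-change = 1 / 1.554 = 0.64.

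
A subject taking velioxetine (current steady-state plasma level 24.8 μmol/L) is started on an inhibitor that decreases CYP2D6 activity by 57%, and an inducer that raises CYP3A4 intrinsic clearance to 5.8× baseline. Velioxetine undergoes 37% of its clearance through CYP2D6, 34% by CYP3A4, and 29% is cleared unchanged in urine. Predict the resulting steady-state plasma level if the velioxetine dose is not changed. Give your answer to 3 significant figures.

The CYP2D6 pathway (37% of clearance) is reduced to 0.43× activity: 0.37 × 0.43 = 0.1591.
The CYP3A4 pathway (34% of clearance) increases to 5.8× activity: 0.34 × 5.8 = 1.972.
The remaining 29% of clearance is unaffected.
CL_new/CL_old = 0.1591 + 1.972 + 0.29 = 2.4211.
New steady-state plasma level = 24.8 / 2.4211 = 10.2 μmol/L (concentration scales inversely with clearance).

10.2 μmol/L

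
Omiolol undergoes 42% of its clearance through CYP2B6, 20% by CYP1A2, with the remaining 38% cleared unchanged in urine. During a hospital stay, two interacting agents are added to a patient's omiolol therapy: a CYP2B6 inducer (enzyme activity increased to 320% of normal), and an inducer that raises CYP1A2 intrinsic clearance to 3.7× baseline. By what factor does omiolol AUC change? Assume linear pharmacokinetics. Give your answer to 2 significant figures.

0.41

CYP2B6: 0.42 × 3.2 = 1.344
CYP1A2: 0.2 × 3.7 = 0.74
Other: 0.38 (unchanged)
CL_new/CL_old = 1.344 + 0.74 + 0.38 = 2.464.
Net AUC ratio = 1 / 2.464 = 0.41.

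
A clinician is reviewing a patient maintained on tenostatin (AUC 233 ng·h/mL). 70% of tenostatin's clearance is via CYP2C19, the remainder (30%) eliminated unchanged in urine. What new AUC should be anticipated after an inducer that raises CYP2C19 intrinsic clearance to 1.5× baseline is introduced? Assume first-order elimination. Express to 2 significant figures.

1.7 × 10² ng·h/mL

CYP2C19: 0.7 × 1.5 = 1.05
Other: 0.3 (unchanged)
Relative clearance = 1.05 + 0.3 = 1.35.
With dosing unchanged, AUC scales as 1/CL: 233 / 1.35 = 1.7 × 10² ng·h/mL.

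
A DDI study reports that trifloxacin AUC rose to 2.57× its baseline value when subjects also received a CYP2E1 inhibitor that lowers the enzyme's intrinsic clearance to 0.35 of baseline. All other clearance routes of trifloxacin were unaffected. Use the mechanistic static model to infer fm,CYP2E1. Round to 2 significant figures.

CL'/CL = 1 / 2.57 = 0.3891
0.35·fm + (1 − fm) = 0.3891
fm = (0.3891 − 1) / (0.35 − 1) = 0.94

0.94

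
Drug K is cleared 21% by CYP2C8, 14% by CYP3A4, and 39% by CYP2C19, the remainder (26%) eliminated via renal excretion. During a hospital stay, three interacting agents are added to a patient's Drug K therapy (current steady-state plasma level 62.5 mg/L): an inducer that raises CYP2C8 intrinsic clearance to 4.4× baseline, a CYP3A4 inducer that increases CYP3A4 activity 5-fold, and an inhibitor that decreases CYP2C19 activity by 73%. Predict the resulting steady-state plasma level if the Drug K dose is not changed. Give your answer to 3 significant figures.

31.4 mg/L

The CYP2C8 pathway (21% of clearance) rises to 4.4× activity: 0.21 × 4.4 = 0.924.
The CYP3A4 pathway (14% of clearance) rises to 5× activity: 0.14 × 5 = 0.7.
The CYP2C19 pathway (39% of clearance) drops to 0.27× activity: 0.39 × 0.27 = 0.1053.
Non-CYP routes (26%) are unchanged.
New clearance relative to baseline: 0.924 + 0.7 + 0.1053 + 0.26 = 1.9893.
Steady-state plasma level ∝ 1/CL: new value = 62.5 / 1.9893 = 31.4 mg/L.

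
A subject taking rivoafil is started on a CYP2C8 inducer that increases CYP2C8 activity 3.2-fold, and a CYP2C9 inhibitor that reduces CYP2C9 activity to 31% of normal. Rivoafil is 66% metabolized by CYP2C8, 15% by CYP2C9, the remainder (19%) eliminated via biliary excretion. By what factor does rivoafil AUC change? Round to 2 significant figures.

The CYP2C8 pathway (66% of clearance) is boosted to 3.2× activity: 0.66 × 3.2 = 2.112.
The CYP2C9 pathway (15% of clearance) drops to 0.31× activity: 0.15 × 0.31 = 0.0465.
Non-CYP routes (19%) are unchanged.
New clearance relative to baseline: 2.112 + 0.0465 + 0.19 = 2.3485.
AUC ∝ 1/CL: fold-change = 1 / 2.3485 = 0.43.

0.43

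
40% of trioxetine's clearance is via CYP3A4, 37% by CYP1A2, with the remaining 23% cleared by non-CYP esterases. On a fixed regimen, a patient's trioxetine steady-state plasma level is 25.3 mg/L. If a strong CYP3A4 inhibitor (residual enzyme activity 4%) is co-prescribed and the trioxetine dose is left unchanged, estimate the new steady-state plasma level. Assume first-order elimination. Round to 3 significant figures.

The CYP3A4 pathway (40% of clearance) falls to 0.04× activity: 0.4 × 0.04 = 0.016.
CYP1A2 (37%) and the residual 23% are unaffected.
CL_new/CL_old = 0.016 + 0.37 + 0.23 = 0.616.
Steady-state plasma level ∝ 1/CL, so new value = 25.3 / 0.616 = 41.1 mg/L.

41.1 mg/L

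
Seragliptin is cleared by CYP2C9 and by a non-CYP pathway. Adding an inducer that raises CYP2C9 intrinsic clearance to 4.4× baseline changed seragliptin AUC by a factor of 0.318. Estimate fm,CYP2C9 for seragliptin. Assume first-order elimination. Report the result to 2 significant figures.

0.63

Let x = fm,CYP2C9. Because AUC ∝ 1/CL, relative clearance rose to 1/0.318 = 3.145.
Only the CYP2C9 route changed, so 3.145 = x·4.4 + (1 − x), giving x = 0.63.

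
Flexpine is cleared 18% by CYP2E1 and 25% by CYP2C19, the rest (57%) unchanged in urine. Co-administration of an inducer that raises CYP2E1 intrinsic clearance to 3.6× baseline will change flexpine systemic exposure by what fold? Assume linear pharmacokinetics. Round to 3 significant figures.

The CYP2E1 pathway (18% of clearance) increases to 3.6× activity: 0.18 × 3.6 = 0.648.
CYP2C19 (25%) and the residual 57% are unaffected.
CL_new/CL_old = 0.648 + 0.25 + 0.57 = 1.468.
Systemic exposure is inversely proportional to clearance, so the fold-change is 1 / 1.468 = 0.681.

0.681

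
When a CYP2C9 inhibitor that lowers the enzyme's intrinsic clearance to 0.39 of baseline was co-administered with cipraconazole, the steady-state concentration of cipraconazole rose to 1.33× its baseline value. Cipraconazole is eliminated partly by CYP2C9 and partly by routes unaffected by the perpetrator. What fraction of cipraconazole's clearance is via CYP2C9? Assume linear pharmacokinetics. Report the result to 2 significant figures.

0.41

CL'/CL = 1 / 1.33 = 0.7519
0.39·fm + (1 − fm) = 0.7519
fm = (0.7519 − 1) / (0.39 − 1) = 0.41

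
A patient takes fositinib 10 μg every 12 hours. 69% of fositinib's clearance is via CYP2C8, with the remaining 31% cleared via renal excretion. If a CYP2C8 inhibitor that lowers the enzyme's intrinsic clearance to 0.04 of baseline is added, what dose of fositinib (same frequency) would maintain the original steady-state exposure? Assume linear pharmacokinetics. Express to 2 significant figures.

3.4 μg

The CYP2C8 pathway (69% of clearance) is reduced to 0.04× activity: 0.69 × 0.04 = 0.0276.
Non-CYP routes (31%) are unchanged.
CL_new/CL_old = 0.0276 + 0.31 = 0.3376.
Exposure is unchanged when dose changes in proportion to clearance. New dose = 10 μg × 0.3376 = 3.4 μg.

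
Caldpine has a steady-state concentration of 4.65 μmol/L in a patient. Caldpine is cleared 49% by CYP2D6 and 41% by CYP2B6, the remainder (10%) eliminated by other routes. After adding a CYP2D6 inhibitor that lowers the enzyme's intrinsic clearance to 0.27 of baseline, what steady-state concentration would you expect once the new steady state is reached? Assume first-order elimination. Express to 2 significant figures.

7.2 μmol/L

The CYP2D6 pathway (49% of clearance) drops to 0.27× activity: 0.49 × 0.27 = 0.1323.
CYP2B6 (41%) and the residual 10% are unaffected.
Relative clearance = 0.1323 + 0.41 + 0.1 = 0.6423.
With dosing unchanged, steady-state concentration scales as 1/CL: 4.65 / 0.6423 = 7.2 μmol/L.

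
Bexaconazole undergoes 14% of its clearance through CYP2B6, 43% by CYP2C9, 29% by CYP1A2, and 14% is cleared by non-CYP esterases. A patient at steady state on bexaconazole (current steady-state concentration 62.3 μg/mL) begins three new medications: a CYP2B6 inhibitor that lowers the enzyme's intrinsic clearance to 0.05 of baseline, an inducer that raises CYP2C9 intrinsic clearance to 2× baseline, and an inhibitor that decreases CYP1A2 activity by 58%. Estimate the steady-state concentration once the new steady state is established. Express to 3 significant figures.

55.2 μg/mL

CYP2B6: 0.14 × 0.05 = 0.007
CYP2C9: 0.43 × 2 = 0.86
CYP1A2: 0.29 × 0.42 = 0.1218
Other: 0.14 (unchanged)
CL_new/CL_old = 0.007 + 0.86 + 0.1218 + 0.14 = 1.1288.
Steady-state concentration ∝ 1/CL: new value = 62.3 / 1.1288 = 55.2 μg/mL.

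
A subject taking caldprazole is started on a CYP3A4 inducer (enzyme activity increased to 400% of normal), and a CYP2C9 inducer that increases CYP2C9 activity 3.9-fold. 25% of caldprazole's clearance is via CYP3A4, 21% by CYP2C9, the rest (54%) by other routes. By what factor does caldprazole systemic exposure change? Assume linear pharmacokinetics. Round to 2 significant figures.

0.42

The CYP3A4 pathway (25% of clearance) rises to 4× activity: 0.25 × 4 = 1.
The CYP2C9 pathway (21% of clearance) is boosted to 3.9× activity: 0.21 × 3.9 = 0.819.
The remaining 54% of clearance is unaffected.
CL_new/CL_old = 1 + 0.819 + 0.54 = 2.359.
Systemic exposure ∝ 1/CL: fold-change = 1 / 2.359 = 0.42.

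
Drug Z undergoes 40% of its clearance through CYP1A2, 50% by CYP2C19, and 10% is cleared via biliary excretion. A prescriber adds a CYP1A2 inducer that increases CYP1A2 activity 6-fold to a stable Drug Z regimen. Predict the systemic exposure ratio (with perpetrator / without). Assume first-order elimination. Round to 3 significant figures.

CYP1A2: 0.4 × 6 = 2.4
CYP2C19: 0.5 (unchanged)
Other: 0.1 (unchanged)
New clearance relative to baseline: 2.4 + 0.5 + 0.1 = 3.
Systemic exposure ratio = CL_old/CL_new = 1 / 3 = 0.333.

0.333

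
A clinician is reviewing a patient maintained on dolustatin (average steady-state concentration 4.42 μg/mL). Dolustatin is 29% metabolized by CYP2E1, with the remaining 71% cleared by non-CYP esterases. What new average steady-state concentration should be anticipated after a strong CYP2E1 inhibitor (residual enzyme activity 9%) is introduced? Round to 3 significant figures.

The CYP2E1 pathway (29% of clearance) falls to 0.09× activity: 0.29 × 0.09 = 0.0261.
Non-CYP routes (71%) are unchanged.
New clearance relative to baseline: 0.0261 + 0.71 = 0.7361.
New average steady-state concentration = baseline ÷ relative clearance = 4.42 / 0.7361 = 6.00 μg/mL.

6.00 μg/mL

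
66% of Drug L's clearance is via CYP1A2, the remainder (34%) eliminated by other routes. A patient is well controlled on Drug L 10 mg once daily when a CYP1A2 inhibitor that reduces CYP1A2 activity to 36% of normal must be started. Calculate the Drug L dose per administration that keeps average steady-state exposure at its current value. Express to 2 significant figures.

5.8 mg

CYP1A2: 0.66 × 0.36 = 0.2376
Other: 0.34 (unchanged)
Relative clearance = 0.2376 + 0.34 = 0.5776.
To maintain the same steady-state level, dose must scale with clearance: new dose = 10 × 0.5776 = 5.8 mg.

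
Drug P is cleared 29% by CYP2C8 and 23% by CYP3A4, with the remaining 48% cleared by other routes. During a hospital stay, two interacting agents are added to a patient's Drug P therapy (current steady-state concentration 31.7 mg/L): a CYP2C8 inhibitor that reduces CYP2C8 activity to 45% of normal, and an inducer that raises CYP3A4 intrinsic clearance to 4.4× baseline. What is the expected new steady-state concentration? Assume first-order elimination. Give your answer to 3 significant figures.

CYP2C8: 0.29 × 0.45 = 0.1305
CYP3A4: 0.23 × 4.4 = 1.012
Other: 0.48 (unchanged)
Relative clearance = 0.1305 + 1.012 + 0.48 = 1.6225.
Dividing the baseline by the relative clearance: 31.7 / 1.6225 = 19.5 mg/L.

19.5 mg/L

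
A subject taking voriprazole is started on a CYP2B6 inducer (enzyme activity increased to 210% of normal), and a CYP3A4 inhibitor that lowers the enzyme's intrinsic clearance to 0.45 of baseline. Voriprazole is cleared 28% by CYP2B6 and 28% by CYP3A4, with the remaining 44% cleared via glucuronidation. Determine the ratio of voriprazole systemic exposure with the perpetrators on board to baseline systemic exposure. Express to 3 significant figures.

0.867

The CYP2B6 pathway (28% of clearance) rises to 2.1× activity: 0.28 × 2.1 = 0.588.
The CYP3A4 pathway (28% of clearance) falls to 0.45× activity: 0.28 × 0.45 = 0.126.
Non-CYP routes (44%) are unchanged.
Relative clearance = 0.588 + 0.126 + 0.44 = 1.154.
Because systemic exposure varies inversely with clearance, the combined effect is 1 / 1.154 = 0.867.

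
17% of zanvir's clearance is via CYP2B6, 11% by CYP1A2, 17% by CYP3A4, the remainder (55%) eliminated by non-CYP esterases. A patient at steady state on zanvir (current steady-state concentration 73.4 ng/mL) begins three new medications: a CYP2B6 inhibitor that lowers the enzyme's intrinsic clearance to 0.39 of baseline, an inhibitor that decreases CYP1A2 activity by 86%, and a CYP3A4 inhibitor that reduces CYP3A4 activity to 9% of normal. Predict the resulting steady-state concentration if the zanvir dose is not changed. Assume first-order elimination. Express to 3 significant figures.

113 ng/mL

The CYP2B6 pathway (17% of clearance) is reduced to 0.39× activity: 0.17 × 0.39 = 0.0663.
The CYP1A2 pathway (11% of clearance) drops to 0.14× activity: 0.11 × 0.14 = 0.0154.
The CYP3A4 pathway (17% of clearance) falls to 0.09× activity: 0.17 × 0.09 = 0.0153.
The remaining 55% of clearance is unaffected.
Relative clearance = 0.0663 + 0.0154 + 0.0153 + 0.55 = 0.647.
Dividing the baseline by the relative clearance: 73.4 / 0.647 = 113 ng/mL.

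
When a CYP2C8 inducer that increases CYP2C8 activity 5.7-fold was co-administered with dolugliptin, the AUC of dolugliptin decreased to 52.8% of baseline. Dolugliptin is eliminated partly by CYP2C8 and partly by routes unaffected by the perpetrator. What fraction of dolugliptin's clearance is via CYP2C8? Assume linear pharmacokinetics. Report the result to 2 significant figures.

CL'/CL = 1 / 0.528 = 1.894
5.7·fm + (1 − fm) = 1.894
fm = (1.894 − 1) / (5.7 − 1) = 0.19

0.19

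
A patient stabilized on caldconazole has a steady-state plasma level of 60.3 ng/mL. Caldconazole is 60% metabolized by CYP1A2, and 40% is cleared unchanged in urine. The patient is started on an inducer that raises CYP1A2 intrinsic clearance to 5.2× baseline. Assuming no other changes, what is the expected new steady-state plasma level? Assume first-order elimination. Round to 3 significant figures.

CYP1A2: 0.6 × 5.2 = 3.12
Other: 0.4 (unchanged)
Relative clearance = 3.12 + 0.4 = 3.52.
With dosing unchanged, steady-state plasma level scales as 1/CL: 60.3 / 3.52 = 17.1 ng/mL.

17.1 ng/mL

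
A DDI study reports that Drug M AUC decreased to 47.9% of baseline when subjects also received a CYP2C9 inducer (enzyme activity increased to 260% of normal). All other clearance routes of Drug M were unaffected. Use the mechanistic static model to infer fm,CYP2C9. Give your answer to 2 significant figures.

CL'/CL = 1 / 0.479 = 2.088
2.6·fm + (1 − fm) = 2.088
fm = (2.088 − 1) / (2.6 − 1) = 0.68

0.68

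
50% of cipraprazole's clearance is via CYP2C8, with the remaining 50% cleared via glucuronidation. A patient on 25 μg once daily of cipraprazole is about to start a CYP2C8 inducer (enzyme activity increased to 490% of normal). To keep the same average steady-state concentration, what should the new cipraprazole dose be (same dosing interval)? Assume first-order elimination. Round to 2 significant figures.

CYP2C8: 0.5 × 4.9 = 2.45
Other: 0.5 (unchanged)
Relative clearance = 2.45 + 0.5 = 2.95.
Exposure is unchanged when dose changes in proportion to clearance. New dose = 25 μg × 2.95 = 74 μg.

74 μg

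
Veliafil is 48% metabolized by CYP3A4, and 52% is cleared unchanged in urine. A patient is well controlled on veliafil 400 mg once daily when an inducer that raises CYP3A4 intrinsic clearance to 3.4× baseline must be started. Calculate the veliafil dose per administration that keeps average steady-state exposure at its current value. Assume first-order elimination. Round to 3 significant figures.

CYP3A4: 0.48 × 3.4 = 1.632
Other: 0.52 (unchanged)
CL_new/CL_old = 1.632 + 0.52 = 2.152.
Exposure is unchanged when dose changes in proportion to clearance. New dose = 400 mg × 2.152 = 861 mg.

861 mg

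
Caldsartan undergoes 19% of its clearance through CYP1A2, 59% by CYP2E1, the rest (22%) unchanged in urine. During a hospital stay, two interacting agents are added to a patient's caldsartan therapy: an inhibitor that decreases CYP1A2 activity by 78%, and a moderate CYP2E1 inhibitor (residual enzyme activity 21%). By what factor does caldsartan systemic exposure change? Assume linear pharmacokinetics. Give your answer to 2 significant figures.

CYP1A2: 0.19 × 0.22 = 0.0418
CYP2E1: 0.59 × 0.21 = 0.1239
Other: 0.22 (unchanged)
Relative clearance = 0.0418 + 0.1239 + 0.22 = 0.3857.
Net systemic exposure ratio = 1 / 0.3857 = 2.6.

2.6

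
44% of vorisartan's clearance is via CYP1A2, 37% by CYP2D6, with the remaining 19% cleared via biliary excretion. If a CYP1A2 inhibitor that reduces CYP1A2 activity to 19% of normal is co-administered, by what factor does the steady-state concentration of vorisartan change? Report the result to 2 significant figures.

CYP1A2: 0.44 × 0.19 = 0.0836
CYP2D6: 0.37 (unchanged)
Other: 0.19 (unchanged)
CL_new/CL_old = 0.0836 + 0.37 + 0.19 = 0.6436.
Steady-state concentration is inversely proportional to clearance, so the fold-change is 1 / 0.6436 = 1.6.

1.6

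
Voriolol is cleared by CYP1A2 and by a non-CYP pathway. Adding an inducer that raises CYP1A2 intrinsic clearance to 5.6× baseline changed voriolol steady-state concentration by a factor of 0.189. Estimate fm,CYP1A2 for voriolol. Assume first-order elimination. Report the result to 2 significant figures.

0.93

Let fm be the CYP1A2 fraction. New clearance relative to baseline = fm × 5.6 + (1 − fm).
Steady-state concentration ratio = 1 / (new CL fraction), so new CL fraction = 1 / 0.189 = 5.291.
fm × 5.6 + 1 − fm = 5.291  ⇒  fm × (5.6 − 1) = 4.291  ⇒  fm = 0.93.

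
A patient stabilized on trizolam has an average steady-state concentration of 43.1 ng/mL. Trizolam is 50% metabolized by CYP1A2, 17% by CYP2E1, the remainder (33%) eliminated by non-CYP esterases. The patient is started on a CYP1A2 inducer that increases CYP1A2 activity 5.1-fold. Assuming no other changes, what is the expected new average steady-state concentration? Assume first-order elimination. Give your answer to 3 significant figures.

CYP1A2: 0.5 × 5.1 = 2.55
CYP2E1: 0.17 (unchanged)
Other: 0.33 (unchanged)
CL_new/CL_old = 2.55 + 0.17 + 0.33 = 3.05.
New average steady-state concentration = baseline ÷ relative clearance = 43.1 / 3.05 = 14.1 ng/mL.

14.1 ng/mL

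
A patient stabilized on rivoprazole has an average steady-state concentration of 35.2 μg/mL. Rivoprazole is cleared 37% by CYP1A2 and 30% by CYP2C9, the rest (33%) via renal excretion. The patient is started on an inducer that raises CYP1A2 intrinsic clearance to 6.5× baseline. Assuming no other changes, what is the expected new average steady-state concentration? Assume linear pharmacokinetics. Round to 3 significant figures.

The CYP1A2 pathway (37% of clearance) is boosted to 6.5× activity: 0.37 × 6.5 = 2.405.
CYP2C9 (30%) and the residual 33% are unaffected.
New clearance relative to baseline: 2.405 + 0.3 + 0.33 = 3.035.
With dosing unchanged, average steady-state concentration scales as 1/CL: 35.2 / 3.035 = 11.6 μg/mL.

11.6 μg/mL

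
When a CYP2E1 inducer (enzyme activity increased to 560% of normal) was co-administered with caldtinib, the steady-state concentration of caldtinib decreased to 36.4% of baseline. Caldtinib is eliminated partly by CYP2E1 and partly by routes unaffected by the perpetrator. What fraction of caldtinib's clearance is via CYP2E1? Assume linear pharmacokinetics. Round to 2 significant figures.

CL'/CL = 1 / 0.364 = 2.747
5.6·fm + (1 − fm) = 2.747
fm = (2.747 − 1) / (5.6 − 1) = 0.38

0.38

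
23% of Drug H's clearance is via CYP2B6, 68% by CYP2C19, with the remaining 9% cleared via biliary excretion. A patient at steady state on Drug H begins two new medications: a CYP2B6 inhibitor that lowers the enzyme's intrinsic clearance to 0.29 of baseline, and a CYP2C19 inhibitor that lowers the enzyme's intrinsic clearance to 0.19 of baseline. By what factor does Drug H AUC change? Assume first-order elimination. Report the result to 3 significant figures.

3.50

CYP2B6: 0.23 × 0.29 = 0.0667
CYP2C19: 0.68 × 0.19 = 0.1292
Other: 0.09 (unchanged)
CL_new/CL_old = 0.0667 + 0.1292 + 0.09 = 0.2859.
Because AUC varies inversely with clearance, the combined effect is 1 / 0.2859 = 3.50.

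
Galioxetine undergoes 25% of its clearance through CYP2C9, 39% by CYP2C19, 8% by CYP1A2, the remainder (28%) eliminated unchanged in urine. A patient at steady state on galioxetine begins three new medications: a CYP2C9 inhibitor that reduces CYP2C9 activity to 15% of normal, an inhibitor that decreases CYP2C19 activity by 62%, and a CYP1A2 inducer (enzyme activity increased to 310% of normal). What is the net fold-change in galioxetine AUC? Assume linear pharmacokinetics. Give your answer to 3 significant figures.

1.40

The CYP2C9 pathway (25% of clearance) drops to 0.15× activity: 0.25 × 0.15 = 0.0375.
The CYP2C19 pathway (39% of clearance) drops to 0.38× activity: 0.39 × 0.38 = 0.1482.
The CYP1A2 pathway (8% of clearance) is boosted to 3.1× activity: 0.08 × 3.1 = 0.248.
Non-CYP routes (28%) are unchanged.
CL_new/CL_old = 0.0375 + 0.1482 + 0.248 + 0.28 = 0.7137.
Because AUC varies inversely with clearance, the combined effect is 1 / 0.7137 = 1.40.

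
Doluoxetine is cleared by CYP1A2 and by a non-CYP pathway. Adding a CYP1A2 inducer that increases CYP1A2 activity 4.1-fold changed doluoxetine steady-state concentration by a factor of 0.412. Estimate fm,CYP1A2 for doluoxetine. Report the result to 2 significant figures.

0.46

Write x for the fraction cleared via CYP1A2. The observed steady-state concentration change means clearance rose to 1/0.412 = 2.427 of baseline.
Only the CYP1A2 route changed, so 2.427 = x·4.1 + (1 − x), giving x = 0.46.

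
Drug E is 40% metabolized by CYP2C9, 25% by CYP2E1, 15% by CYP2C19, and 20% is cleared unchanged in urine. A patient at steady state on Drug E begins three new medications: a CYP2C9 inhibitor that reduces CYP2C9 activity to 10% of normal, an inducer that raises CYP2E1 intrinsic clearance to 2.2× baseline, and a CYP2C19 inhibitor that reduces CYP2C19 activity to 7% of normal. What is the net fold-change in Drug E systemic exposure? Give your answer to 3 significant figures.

1.25

The CYP2C9 pathway (40% of clearance) falls to 0.1× activity: 0.4 × 0.1 = 0.04.
The CYP2E1 pathway (25% of clearance) rises to 2.2× activity: 0.25 × 2.2 = 0.55.
The CYP2C19 pathway (15% of clearance) falls to 0.07× activity: 0.15 × 0.07 = 0.0105.
Non-CYP routes (20%) are unchanged.
CL_new/CL_old = 0.04 + 0.55 + 0.0105 + 0.2 = 0.8005.
Net systemic exposure ratio = 1 / 0.8005 = 1.25.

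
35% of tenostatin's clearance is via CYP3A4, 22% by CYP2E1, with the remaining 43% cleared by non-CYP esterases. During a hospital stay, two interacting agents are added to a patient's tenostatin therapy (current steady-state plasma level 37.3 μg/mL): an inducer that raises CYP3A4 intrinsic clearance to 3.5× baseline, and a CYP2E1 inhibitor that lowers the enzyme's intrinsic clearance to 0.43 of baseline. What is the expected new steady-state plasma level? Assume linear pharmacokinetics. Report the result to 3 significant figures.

The CYP3A4 pathway (35% of clearance) increases to 3.5× activity: 0.35 × 3.5 = 1.225.
The CYP2E1 pathway (22% of clearance) drops to 0.43× activity: 0.22 × 0.43 = 0.0946.
Non-CYP routes (43%) are unchanged.
New clearance relative to baseline: 1.225 + 0.0946 + 0.43 = 1.7496.
New steady-state plasma level = 37.3 / 1.7496 = 21.3 μg/mL (concentration scales inversely with clearance).

21.3 μg/mL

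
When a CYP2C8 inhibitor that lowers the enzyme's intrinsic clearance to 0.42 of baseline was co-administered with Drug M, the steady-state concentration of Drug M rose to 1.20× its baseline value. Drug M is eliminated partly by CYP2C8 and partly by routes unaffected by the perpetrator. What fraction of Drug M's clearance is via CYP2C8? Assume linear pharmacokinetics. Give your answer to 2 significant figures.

0.29

CL'/CL = 1 / 1.20 = 0.8333
0.42·fm + (1 − fm) = 0.8333
fm = (0.8333 − 1) / (0.42 − 1) = 0.29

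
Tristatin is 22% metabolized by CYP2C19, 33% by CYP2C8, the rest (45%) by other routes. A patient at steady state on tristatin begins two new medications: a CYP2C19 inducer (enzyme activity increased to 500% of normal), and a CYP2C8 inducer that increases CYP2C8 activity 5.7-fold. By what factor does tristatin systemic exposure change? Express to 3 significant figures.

0.291

CYP2C19: 0.22 × 5 = 1.1
CYP2C8: 0.33 × 5.7 = 1.881
Other: 0.45 (unchanged)
New clearance relative to baseline: 1.1 + 1.881 + 0.45 = 3.431.
Net systemic exposure ratio = 1 / 3.431 = 0.291.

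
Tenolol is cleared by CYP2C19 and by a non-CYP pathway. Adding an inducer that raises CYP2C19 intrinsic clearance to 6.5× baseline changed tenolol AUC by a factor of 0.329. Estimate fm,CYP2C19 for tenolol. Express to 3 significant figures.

CL'/CL = 1 / 0.329 = 3.04
6.5·fm + (1 − fm) = 3.04
fm = (3.04 − 1) / (6.5 − 1) = 0.371

0.371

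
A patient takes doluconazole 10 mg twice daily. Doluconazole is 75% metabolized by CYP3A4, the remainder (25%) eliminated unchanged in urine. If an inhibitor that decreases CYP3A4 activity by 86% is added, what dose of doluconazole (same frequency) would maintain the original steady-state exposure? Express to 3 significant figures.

3.55 mg

CYP3A4: 0.75 × 0.14 = 0.105
Other: 0.25 (unchanged)
CL_new/CL_old = 0.105 + 0.25 = 0.355.
Css,avg = (dose rate)/CL, so holding Css fixed requires dose ∝ CL: 10 × 0.355 = 3.55 mg.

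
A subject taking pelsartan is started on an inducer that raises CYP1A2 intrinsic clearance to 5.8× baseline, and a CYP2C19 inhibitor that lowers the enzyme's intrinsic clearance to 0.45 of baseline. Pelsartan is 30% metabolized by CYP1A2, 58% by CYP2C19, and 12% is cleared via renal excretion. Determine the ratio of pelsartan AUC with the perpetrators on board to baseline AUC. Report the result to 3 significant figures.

The CYP1A2 pathway (30% of clearance) rises to 5.8× activity: 0.3 × 5.8 = 1.74.
The CYP2C19 pathway (58% of clearance) drops to 0.45× activity: 0.58 × 0.45 = 0.261.
The remaining 12% of clearance is unaffected.
Relative clearance = 1.74 + 0.261 + 0.12 = 2.121.
Net AUC ratio = 1 / 2.121 = 0.471.

0.471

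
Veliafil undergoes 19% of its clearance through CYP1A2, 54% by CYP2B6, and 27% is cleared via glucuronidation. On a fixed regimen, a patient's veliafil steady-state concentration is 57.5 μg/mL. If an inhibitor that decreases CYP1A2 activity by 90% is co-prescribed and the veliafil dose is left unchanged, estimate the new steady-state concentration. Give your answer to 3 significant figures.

69.4 μg/mL

The CYP1A2 pathway (19% of clearance) is reduced to 0.1× activity: 0.19 × 0.1 = 0.019.
CYP2B6 (54%) and the residual 27% are unaffected.
Relative clearance = 0.019 + 0.54 + 0.27 = 0.829.
Steady-state concentration ∝ 1/CL, so new value = 57.5 / 0.829 = 69.4 μg/mL.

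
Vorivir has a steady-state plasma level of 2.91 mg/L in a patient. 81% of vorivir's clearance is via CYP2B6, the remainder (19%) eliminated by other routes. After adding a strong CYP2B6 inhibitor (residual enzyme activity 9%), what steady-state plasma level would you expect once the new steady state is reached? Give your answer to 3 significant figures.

The CYP2B6 pathway (81% of clearance) is reduced to 0.09× activity: 0.81 × 0.09 = 0.0729.
The remaining 19% of clearance is unaffected.
New clearance relative to baseline: 0.0729 + 0.19 = 0.2629.
Steady-state plasma level ∝ 1/CL, so new value = 2.91 / 0.2629 = 11.1 mg/L.

11.1 mg/L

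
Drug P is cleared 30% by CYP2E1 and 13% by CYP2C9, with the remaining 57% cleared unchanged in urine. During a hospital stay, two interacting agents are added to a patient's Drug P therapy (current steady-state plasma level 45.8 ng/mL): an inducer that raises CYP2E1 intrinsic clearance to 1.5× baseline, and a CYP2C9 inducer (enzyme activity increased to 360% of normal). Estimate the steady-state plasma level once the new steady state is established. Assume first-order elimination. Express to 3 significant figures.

CYP2E1: 0.3 × 1.5 = 0.45
CYP2C9: 0.13 × 3.6 = 0.468
Other: 0.57 (unchanged)
CL_new/CL_old = 0.45 + 0.468 + 0.57 = 1.488.
New steady-state plasma level = 45.8 / 1.488 = 30.8 ng/mL (concentration scales inversely with clearance).

30.8 ng/mL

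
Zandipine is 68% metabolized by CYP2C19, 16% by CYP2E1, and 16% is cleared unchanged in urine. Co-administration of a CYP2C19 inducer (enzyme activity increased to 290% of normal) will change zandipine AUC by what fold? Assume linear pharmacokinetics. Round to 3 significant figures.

0.436

CYP2C19: 0.68 × 2.9 = 1.972
CYP2E1: 0.16 (unchanged)
Other: 0.16 (unchanged)
New clearance relative to baseline: 1.972 + 0.16 + 0.16 = 2.292.
AUC ratio = CL_old/CL_new = 1 / 2.292 = 0.436.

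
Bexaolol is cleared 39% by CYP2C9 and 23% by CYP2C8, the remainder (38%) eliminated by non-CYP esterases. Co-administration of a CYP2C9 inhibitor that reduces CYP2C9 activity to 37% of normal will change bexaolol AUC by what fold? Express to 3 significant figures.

The CYP2C9 pathway (39% of clearance) is reduced to 0.37× activity: 0.39 × 0.37 = 0.1443.
CYP2C8 (23%) and the residual 38% are unaffected.
CL_new/CL_old = 0.1443 + 0.23 + 0.38 = 0.7543.
AUC ratio = CL_old/CL_new = 1 / 0.7543 = 1.33.

1.33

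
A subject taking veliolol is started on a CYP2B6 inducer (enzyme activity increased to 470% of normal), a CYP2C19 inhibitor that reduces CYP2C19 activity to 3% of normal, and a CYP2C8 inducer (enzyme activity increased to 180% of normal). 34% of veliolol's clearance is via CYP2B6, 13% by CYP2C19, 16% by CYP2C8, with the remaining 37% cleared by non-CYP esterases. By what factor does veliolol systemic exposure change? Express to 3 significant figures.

CYP2B6: 0.34 × 4.7 = 1.598
CYP2C19: 0.13 × 0.03 = 0.0039
CYP2C8: 0.16 × 1.8 = 0.288
Other: 0.37 (unchanged)
New clearance relative to baseline: 1.598 + 0.0039 + 0.288 + 0.37 = 2.2599.
Because systemic exposure varies inversely with clearance, the combined effect is 1 / 2.2599 = 0.442.

0.442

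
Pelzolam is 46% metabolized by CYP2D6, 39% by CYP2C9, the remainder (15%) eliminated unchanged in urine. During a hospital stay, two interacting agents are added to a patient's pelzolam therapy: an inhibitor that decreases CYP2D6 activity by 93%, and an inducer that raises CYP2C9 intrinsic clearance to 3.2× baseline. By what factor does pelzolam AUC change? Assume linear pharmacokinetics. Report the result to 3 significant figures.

CYP2D6: 0.46 × 0.07 = 0.0322
CYP2C9: 0.39 × 3.2 = 1.248
Other: 0.15 (unchanged)
New clearance relative to baseline: 0.0322 + 1.248 + 0.15 = 1.4302.
Net AUC ratio = 1 / 1.4302 = 0.699.

0.699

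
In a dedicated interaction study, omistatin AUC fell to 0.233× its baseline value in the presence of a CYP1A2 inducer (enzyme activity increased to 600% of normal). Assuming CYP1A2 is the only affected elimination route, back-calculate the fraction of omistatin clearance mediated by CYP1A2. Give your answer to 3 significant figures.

0.658

CL'/CL = 1 / 0.233 = 4.292
6·fm + (1 − fm) = 4.292
fm = (4.292 − 1) / (6 − 1) = 0.658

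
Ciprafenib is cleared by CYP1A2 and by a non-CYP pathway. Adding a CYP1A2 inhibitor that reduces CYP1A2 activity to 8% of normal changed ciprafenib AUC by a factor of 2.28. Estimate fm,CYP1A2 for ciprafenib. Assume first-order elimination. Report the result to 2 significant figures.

0.61

CL'/CL = 1 / 2.28 = 0.4386
0.08·fm + (1 − fm) = 0.4386
fm = (0.4386 − 1) / (0.08 − 1) = 0.61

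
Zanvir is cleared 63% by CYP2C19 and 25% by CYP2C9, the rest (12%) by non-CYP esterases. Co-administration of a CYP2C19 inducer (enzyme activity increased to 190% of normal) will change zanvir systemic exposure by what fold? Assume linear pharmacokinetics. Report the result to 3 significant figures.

CYP2C19: 0.63 × 1.9 = 1.197
CYP2C9: 0.25 (unchanged)
Other: 0.12 (unchanged)
New clearance relative to baseline: 1.197 + 0.25 + 0.12 = 1.567.
Since systemic exposure ∝ 1/CL, the ratio is 1 / 1.567 = 0.638.

0.638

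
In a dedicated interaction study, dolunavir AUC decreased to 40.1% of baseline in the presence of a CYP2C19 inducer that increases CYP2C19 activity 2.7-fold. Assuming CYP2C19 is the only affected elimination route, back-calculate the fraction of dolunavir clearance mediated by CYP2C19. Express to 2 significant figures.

0.88

Write x for the fraction cleared via CYP2C19. The observed AUC change means clearance rose to 1/0.401 = 2.494 of baseline.
Setting x·2.7 + (1 − x) = 2.494 and solving: x = (2.494 − 1)/(2.7 − 1) = 0.88.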